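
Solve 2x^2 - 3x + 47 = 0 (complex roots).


disc = (-3)^2 - 4*2*47 = 9 - 376 = -367
sqrt(|disc|) = sqrt(367) = 19.1572
Real part = 3/(2*2) = 0.7500
Imag part = 19.1572/(2*2) = 4.7893

0.7500 ± 4.7893i


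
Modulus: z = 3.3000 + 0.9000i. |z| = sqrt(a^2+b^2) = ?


|z| = sqrt(3.3^2 + 0.9^2) = sqrt(10.89 + 0.81) = sqrt(11.7) = 3.4205

|z| = 3.4205


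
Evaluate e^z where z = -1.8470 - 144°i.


e^-1.8470 = 0.1577
cos(-144°) = -0.809
sin(-144°) = -0.5878
Real = 0.1577*(-0.809) = -0.1276
Imag = 0.1577*(-0.5878) = -0.0927

-0.1276 - 0.0927i


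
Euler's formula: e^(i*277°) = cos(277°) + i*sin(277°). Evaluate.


cos(277°) = 0.1219
sin(277°) = -0.9925

e^(i*277°) = 0.1219 - 0.9925i


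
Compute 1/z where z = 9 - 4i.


|z|^2 = 81+16 = 97
1/z = (9 + 4i)/97

1/z = 0.0928 + 0.0412i


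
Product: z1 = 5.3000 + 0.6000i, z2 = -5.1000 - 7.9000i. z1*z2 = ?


Real = 5.3*(-5.1) - 0.6*(-7.9) = -27.03 - (-4.74) = -22.29
Imag = 5.3*(-7.9) - (5.1)*0.6 = -41.87 - (3.06) = -44.93

-22.2900 - 44.9300i


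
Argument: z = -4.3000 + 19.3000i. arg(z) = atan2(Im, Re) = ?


Re = -4.3, Im = 19.3
arg = atan2(19.3, -4.3) = 102.5602 degrees

arg(z) = 102.5602 degrees


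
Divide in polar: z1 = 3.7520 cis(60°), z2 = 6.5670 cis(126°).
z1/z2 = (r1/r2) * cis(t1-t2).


r = 3.7520 / 6.5670 = 0.5713
theta = 60° - 126° = -66° = 294° (mod 360)

0.5713 cis(294°)


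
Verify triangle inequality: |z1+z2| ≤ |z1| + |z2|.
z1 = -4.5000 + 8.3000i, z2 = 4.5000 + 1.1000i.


|z1| = sqrt((-4.5)^2 + 8.3^2) = sqrt(89.14) = 9.4414
|z2| = sqrt(4.5^2 + 1.1^2) = sqrt(21.46) = 4.6325
z1+z2 = 9.4000i
|z1+z2| = sqrt(88.36) = 9.4000
|z1|+|z2| = 9.4414 + 4.6325 = 14.0739

|z1+z2| = 9.4000 ≤ |z1|+|z2| = 14.0739 (verified)


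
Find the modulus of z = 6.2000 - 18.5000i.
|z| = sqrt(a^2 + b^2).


|z| = sqrt(6.2^2 + (-18.5)^2) = sqrt(38.44 + 342.25) = sqrt(380.69) = 19.5113

|z| = 19.5113


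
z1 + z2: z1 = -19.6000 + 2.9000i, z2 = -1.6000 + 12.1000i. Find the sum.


Real: -19.6 - 1.6 = -21.2
Imag: 2.9 + 12.1 = 15

-21.2000 + 15.0000i


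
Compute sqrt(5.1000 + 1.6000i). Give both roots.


|z| = sqrt(26.01+2.56) = 5.3451
sqrt((|z|+a)/2) = sqrt((5.3451+5.1)/2) = sqrt(5.2225) = 2.2853
sqrt((|z|-a)/2) = sqrt((5.3451-5.1)/2) = sqrt(0.1225) = 0.3501

±(2.2853 + 0.3501i) i.e. 2.2853 + 0.3501i and -2.2853 - 0.3501i


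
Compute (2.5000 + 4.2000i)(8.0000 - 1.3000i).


Real = 2.5*8 - 4.2*(-1.3) = 20 - (-5.46) = 25.46
Imag = 2.5*(-1.3) + 8*4.2 = -3.25 + 33.6 = 30.35

25.4600 + 30.3500i


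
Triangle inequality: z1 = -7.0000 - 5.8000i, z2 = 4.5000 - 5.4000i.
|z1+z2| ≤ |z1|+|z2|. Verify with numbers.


|z1| = sqrt((-7)^2 + (-5.8)^2) = sqrt(82.64) = 9.0907
|z2| = sqrt(4.5^2 + (-5.4)^2) = sqrt(49.41) = 7.0292
z1+z2 = -2.5000 - 11.2000i
|z1+z2| = sqrt(131.69) = 11.4756
|z1|+|z2| = 9.0907 + 7.0292 = 16.1199

|z1+z2| = 11.4756 ≤ |z1|+|z2| = 16.1199 (verified)


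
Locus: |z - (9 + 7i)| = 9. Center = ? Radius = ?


|z - z0| = r is a circle with center z0 and radius r.
Center = (9, 7), radius = 9

Circle with center (9, 7) and radius 9


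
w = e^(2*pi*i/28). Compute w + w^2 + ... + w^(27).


With w = e^(2*pi*i/28), all 28 of the 28th roots of unity w^0 = 1, w, ..., w^(27) sum to 0: 1 + w + ... + w^(27) = (1 - w^28)/(1 - w) = 0 since w^28 = 1, w ≠ 1.
Removing the root 1: w + w^2 + ... + w^(27) = 0 - 1 = -1

Sum = -1


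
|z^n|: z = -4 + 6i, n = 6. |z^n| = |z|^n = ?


|z| = sqrt(16+36) = sqrt(52) = 7.2111
|z^6| = |z|^6 = (sqrt(52))^6 = 52^3 = 140608

|z^6| = 140608


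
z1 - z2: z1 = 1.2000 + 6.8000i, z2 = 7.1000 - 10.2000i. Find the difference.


Real: 1.2 - 7.1 = -5.9
Imag: 6.8 + 10.2 = 17

-5.9000 + 17.0000i


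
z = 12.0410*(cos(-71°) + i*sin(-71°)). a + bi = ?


a = 12.0410*cos(-71°) = 12.0410*0.32557 = 3.9202
b = 12.0410*sin(-71°) = 12.0410*(-0.94552) = -11.3850

3.9202 - 11.3850i


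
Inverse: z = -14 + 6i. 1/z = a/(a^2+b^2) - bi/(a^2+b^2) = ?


|z|^2 = 196+36 = 232
1/z = (-14 - 6i)/232

1/z = -0.0603 - 0.0259i


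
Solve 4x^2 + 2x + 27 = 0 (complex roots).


disc = 2^2 - 4*4*27 = 4 - 432 = -428
sqrt(|disc|) = sqrt(428) = 20.6882
Real part = -2/(2*4) = -0.2500
Imag part = 20.6882/(2*4) = 2.5860

-0.2500 ± 2.5860i


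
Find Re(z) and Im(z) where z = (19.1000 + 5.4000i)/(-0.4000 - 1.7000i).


Multiply by conjugate: (19.1000 + 5.4000i)(-0.4000 + 1.7000i) / ((-0.4)^2 + (-1.7)^2)
Numerator real = 19.1*(-0.4) + 5.4*(-1.7) = -16.82
Numerator imag = 5.4*(-0.4) - 19.1*(-1.7) = 30.31
Denominator = 3.05
Re(z) = -16.82/3.05 = -5.5148
Im(z) = 30.31/3.05 = 9.9377

Re(z) = -5.5148, Im(z) = 9.9377


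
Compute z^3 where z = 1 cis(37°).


r^3 = 1^3 = 1
n*theta = 3*37° = 111° = 111° (mod 360)
a = 1*cos(111°) = -0.3584
b = 1*sin(111°) = 0.9336

1 cis(111°) = -0.3584 + 0.9336i


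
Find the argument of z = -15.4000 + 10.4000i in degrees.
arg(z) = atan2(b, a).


Re = -15.4, Im = 10.4
arg = atan2(10.4, -15.4) = 145.9679 degrees

arg(z) = 145.9679 degrees


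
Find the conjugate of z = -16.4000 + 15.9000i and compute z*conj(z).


z_bar = -16.4000 - 15.9000i
z*z_bar = (-16.4)^2 + 15.9^2 = 268.96 + 252.81 = 521.77

z_bar = -16.4000 - 15.9000i, z*z_bar = 521.77


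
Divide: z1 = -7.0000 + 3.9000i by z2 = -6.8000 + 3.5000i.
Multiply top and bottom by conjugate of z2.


Conjugate of z2 = -6.8000 - 3.5000i
Numerator: (-7.0000 + 3.9000i)(-6.8000 - 3.5000i) = 61.2500 - 2.0200i
Denominator: (-6.8)^2 + 3.5^2 = 58.49
Result = (61.2500 - 2.0200i)/58.49

1.0472 - 0.0345i


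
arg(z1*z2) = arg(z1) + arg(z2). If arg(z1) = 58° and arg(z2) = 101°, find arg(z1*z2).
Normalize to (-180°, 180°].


arg(z1*z2) = 58° + 101° = 159°
Normalized to (-180°, 180°]: 159°

159°


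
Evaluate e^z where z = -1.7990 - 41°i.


e^-1.7990 = 0.1655
cos(-41°) = 0.7547
sin(-41°) = -0.6561
Real = 0.1655*0.7547 = 0.1249
Imag = 0.1655*(-0.6561) = -0.1086

0.1249 - 0.1086i


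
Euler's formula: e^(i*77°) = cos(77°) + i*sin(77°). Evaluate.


cos(77°) = 0.2250
sin(77°) = 0.9744

e^(i*77°) = 0.2250 + 0.9744i


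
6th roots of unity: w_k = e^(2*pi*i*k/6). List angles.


The 6th roots of unity are cis(360k/6°) for k=0..5
Angle step = 360/6 = 60°
Primitive root: cis(60°)
Primitive root = 0.5000 + 0.8660i

6 roots at angles: 0°, 60°, 120°, 180°, 240°, 300°


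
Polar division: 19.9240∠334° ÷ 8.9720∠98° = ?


r = 19.9240 / 8.9720 = 2.2207
theta = 334° - 98° = 236° = 236° (mod 360)

2.2207 cis(236°)


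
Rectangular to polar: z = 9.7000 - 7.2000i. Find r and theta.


r = sqrt(94.09+51.84) = sqrt(145.93) = 12.0801
theta = atan2(-7.2, 9.7) = -36.5853 degrees

r = 12.0801, theta = -36.5853 degrees


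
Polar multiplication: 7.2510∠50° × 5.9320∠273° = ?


r = 7.2510 * 5.9320 = 43.0129
theta = 50° + 273° = 323° = 323° (mod 360)

43.0129 cis(323°)


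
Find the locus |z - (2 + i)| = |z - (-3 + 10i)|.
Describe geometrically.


Equal distances means the locus is the perpendicular bisector of z1 and z2.
Midpoint = ((2+(-3))/2, (1+10)/2) = (-0.5000, 5.5000)

Perpendicular bisector through (-0.5000, 5.5000)


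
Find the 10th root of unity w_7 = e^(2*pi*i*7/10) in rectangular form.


Angle = 360*7/10 = 252°
a = cos(252°) = -0.3090
b = sin(252°) = -0.9511

-0.3090 - 0.9511i


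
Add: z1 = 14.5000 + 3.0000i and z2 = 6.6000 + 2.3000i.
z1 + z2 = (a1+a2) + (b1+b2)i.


Real: 14.5 + 6.6 = 21.1
Imag: 3 + 2.3 = 5.3

21.1000 + 5.3000i


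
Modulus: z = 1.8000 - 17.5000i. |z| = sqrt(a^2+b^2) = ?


|z| = sqrt(1.8^2 + (-17.5)^2) = sqrt(3.24 + 306.25) = sqrt(309.49) = 17.5923

|z| = 17.5923


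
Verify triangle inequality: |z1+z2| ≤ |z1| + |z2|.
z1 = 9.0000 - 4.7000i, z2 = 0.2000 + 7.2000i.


|z1| = sqrt(9^2 + (-4.7)^2) = sqrt(103.09) = 10.1533
|z2| = sqrt(0.2^2 + 7.2^2) = sqrt(51.88) = 7.2028
z1+z2 = 9.2000 + 2.5000i
|z1+z2| = sqrt(90.89) = 9.5336
|z1|+|z2| = 10.1533 + 7.2028 = 17.3561

|z1+z2| = 9.5336 ≤ |z1|+|z2| = 17.3561 (verified)


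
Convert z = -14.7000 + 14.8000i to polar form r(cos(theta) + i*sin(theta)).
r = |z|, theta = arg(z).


r = sqrt(216.09+219.04) = sqrt(435.13) = 20.8598
theta = atan2(14.8, -14.7) = 134.8058 degrees

r = 20.8598, theta = 134.8058 degrees


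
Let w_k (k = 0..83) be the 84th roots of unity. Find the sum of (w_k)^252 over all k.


The roots are w_k = w^k with w = e^(2*pi*i/84), and (w^k)^252 = (w^252)^k.
So S = 1 + u + u^2 + ... + u^(83) with u = w^252.
252 = 3*84 + 0, so 252 is a multiple of 84 and u = (w^84)^3 = 1.
Every one of the 84 terms equals 1: S = 84

S = 84


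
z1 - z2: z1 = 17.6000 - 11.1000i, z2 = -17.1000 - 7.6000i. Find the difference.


Real: 17.6 + 17.1 = 34.7
Imag: -11.1 + 7.6 = -3.5

34.7000 - 3.5000i


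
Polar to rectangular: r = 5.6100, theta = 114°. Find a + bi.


a = 5.6100*cos(114°) = 5.6100*(-0.40674) = -2.2818
b = 5.6100*sin(114°) = 5.6100*0.91355 = 5.1250

-2.2818 + 5.1250i


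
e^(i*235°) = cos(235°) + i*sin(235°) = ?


cos(235°) = -0.5736
sin(235°) = -0.8192

e^(i*235°) = -0.5736 - 0.8192i


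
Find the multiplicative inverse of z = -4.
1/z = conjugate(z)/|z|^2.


|z|^2 = 16+0 = 16
1/z = (-4 - 0i)/16

1/z = -0.2500 + 0i


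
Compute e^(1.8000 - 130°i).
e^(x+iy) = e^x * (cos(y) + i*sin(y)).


e^1.8000 = 6.0496
cos(-130°) = -0.64279
sin(-130°) = -0.766044
Real = 6.0496*(-0.64279) = -3.8886
Imag = 6.0496*(-0.766044) = -4.6343

-3.8886 - 4.6343i


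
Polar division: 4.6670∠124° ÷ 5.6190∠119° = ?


r = 4.6670 / 5.6190 = 0.8306
theta = 124° - 119° = 5° = 5° (mod 360)

0.8306 cis(5°)


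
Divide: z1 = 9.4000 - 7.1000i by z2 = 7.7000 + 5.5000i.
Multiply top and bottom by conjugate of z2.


Conjugate of z2 = 7.7000 - 5.5000i
Numerator: (9.4000 - 7.1000i)(7.7000 - 5.5000i) = 33.3300 - 106.3700i
Denominator: 7.7^2 + 5.5^2 = 89.54
Result = (33.3300 - 106.3700i)/89.54

0.3722 - 1.1880i


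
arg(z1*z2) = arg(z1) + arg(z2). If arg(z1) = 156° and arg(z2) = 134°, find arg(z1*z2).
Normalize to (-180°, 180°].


arg(z1*z2) = 156° + 134° = 290°
Normalized to (-180°, 180°]: -70°

-70°


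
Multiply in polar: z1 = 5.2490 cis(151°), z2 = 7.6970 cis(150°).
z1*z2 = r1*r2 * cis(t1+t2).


r = 5.2490 * 7.6970 = 40.4016
theta = 151° + 150° = 301° = 301° (mod 360)

40.4016 cis(301°)


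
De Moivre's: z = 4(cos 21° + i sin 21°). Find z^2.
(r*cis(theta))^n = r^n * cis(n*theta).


r^2 = 4^2 = 16
n*theta = 2*21° = 42° = 42° (mod 360)
a = 16*cos(42°) = 11.8903
b = 16*sin(42°) = 10.7061

16 cis(42°) = 11.8903 + 10.7061i


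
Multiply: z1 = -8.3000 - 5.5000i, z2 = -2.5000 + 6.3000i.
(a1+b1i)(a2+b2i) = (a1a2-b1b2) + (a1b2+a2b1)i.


Real = -8.3*(-2.5) - (-5.5)*6.3 = 20.75 - (-34.65) = 55.4
Imag = -8.3*6.3 - (2.5)*(-5.5) = -52.29 + 13.75 = -38.54

55.4000 - 38.5400i


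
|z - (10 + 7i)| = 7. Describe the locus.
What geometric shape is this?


|z - z0| = r is a circle with center z0 and radius r.
Center = (10, 7), radius = 7

Circle with center (10, 7) and radius 7


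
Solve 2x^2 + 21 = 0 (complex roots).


disc = 0^2 - 4*2*21 = 0 - 168 = -168
sqrt(|disc|) = sqrt(168) = 12.9615
Real part = 0/(2*2) = 0
Imag part = 12.9615/(2*2) = 3.2404

0 ± 3.2404i


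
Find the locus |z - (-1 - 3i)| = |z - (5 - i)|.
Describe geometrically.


Equal distances means the locus is the perpendicular bisector of z1 and z2.
Midpoint = ((-1+5)/2, (-3+(-1))/2) = (2.0000, -2.0000)

Perpendicular bisector through (2.0000, -2.0000)


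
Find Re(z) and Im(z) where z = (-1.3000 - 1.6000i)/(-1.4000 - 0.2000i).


Multiply by conjugate: (-1.3000 - 1.6000i)(-1.4000 + 0.2000i) / ((-1.4)^2 + (-0.2)^2)
Numerator real = -1.3*(-1.4) - (1.6)*(-0.2) = 2.14
Numerator imag = -1.6*(-1.4) - (-1.3)*(-0.2) = 1.98
Denominator = 2
Re(z) = 2.14/2 = 1.0700
Im(z) = 1.98/2 = 0.9900

Re(z) = 1.0700, Im(z) = 0.9900


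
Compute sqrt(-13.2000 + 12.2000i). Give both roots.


|z| = sqrt(174.24+148.84) = 17.9744
sqrt((|z|+a)/2) = sqrt((17.9744+(-13.2))/2) = sqrt(2.3872) = 1.5451
sqrt((|z|-a)/2) = sqrt((17.9744-(-13.2))/2) = sqrt(15.5872) = 3.9481

±(1.5451 + 3.9481i) i.e. 1.5451 + 3.9481i and -1.5451 - 3.9481i


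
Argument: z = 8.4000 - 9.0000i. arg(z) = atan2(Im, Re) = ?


Re = 8.4, Im = -9
arg = atan2(-9, 8.4) = -46.9749 degrees

arg(z) = -46.9749 degrees


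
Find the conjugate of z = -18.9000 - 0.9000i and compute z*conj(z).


z_bar = -18.9000 + 0.9000i
z*z_bar = (-18.9)^2 + (-0.9)^2 = 357.21 + 0.81 = 358.02

z_bar = -18.9000 + 0.9000i, z*z_bar = 358.02


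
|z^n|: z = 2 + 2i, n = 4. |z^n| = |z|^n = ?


|z| = sqrt(4+4) = sqrt(8) = 2.8284
|z^4| = |z|^4 = (sqrt(8))^4 = 8^2 = 64

|z^4| = 64


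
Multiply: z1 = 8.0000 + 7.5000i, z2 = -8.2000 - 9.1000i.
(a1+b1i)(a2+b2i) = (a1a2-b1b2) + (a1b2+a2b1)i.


Real = 8*(-8.2) - 7.5*(-9.1) = -65.6 - (-68.25) = 2.65
Imag = 8*(-9.1) - (8.2)*7.5 = -72.8 - (61.5) = -134.3

2.6500 - 134.3000i


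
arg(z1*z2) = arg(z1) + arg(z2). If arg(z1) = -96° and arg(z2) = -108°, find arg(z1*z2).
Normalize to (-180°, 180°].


arg(z1*z2) = -96° - 108° = -204°
Normalized to (-180°, 180°]: 156°

156°


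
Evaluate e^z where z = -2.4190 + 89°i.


e^-2.4190 = 0.0890
cos(89°) = 0.0175
sin(89°) = 0.9998
Real = 0.0890*0.0175 = 0.0016
Imag = 0.0890*0.9998 = 0.0890

0.0016 + 0.0890i


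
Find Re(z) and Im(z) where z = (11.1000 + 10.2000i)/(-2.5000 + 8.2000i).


Multiply by conjugate: (11.1000 + 10.2000i)(-2.5000 - 8.2000i) / ((-2.5)^2 + 8.2^2)
Numerator real = 11.1*(-2.5) + 10.2*8.2 = 55.89
Numerator imag = 10.2*(-2.5) - 11.1*8.2 = -116.52
Denominator = 73.49
Re(z) = 55.89/73.49 = 0.7605
Im(z) = -116.52/73.49 = -1.5855

Re(z) = 0.7605, Im(z) = -1.5855


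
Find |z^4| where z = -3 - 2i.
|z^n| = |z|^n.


|z| = sqrt(9+4) = sqrt(13) = 3.6056
|z^4| = |z|^4 = (sqrt(13))^4 = 13^2 = 169

|z^4| = 169


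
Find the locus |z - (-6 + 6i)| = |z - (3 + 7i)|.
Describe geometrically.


Equal distances means the locus is the perpendicular bisector of z1 and z2.
Midpoint = ((-6+3)/2, (6+7)/2) = (-1.5000, 6.5000)

Perpendicular bisector through (-1.5000, 6.5000)


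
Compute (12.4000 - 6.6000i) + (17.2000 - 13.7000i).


Real: 12.4 + 17.2 = 29.6
Imag: -6.6 - 13.7 = -20.3

29.6000 - 20.3000i


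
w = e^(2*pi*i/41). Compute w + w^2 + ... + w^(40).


With w = e^(2*pi*i/41), all 41 of the 41th roots of unity w^0 = 1, w, ..., w^(40) sum to 0: 1 + w + ... + w^(40) = (1 - w^41)/(1 - w) = 0 since w^41 = 1, w ≠ 1.
Removing the root 1: w + w^2 + ... + w^(40) = 0 - 1 = -1

Sum = -1


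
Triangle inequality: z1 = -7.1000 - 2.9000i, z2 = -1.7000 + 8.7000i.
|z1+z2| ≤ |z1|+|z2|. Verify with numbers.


|z1| = sqrt((-7.1)^2 + (-2.9)^2) = sqrt(58.82) = 7.6694
|z2| = sqrt((-1.7)^2 + 8.7^2) = sqrt(78.58) = 8.8645
z1+z2 = -8.8000 + 5.8000i
|z1+z2| = sqrt(111.08) = 10.5394
|z1|+|z2| = 7.6694 + 8.8645 = 16.5339

|z1+z2| = 10.5394 ≤ |z1|+|z2| = 16.5339 (verified)


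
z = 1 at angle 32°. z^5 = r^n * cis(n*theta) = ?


r^5 = 1^5 = 1
n*theta = 5*32° = 160° = 160° (mod 360)
a = 1*cos(160°) = -0.9397
b = 1*sin(160°) = 0.3420

1 cis(160°) = -0.9397 + 0.3420i


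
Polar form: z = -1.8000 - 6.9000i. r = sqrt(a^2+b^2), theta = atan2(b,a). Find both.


r = sqrt(3.24+47.61) = sqrt(50.85) = 7.1309
theta = atan2(-6.9, -1.8) = -104.6209 degrees

r = 7.1309, theta = -104.6209 degrees


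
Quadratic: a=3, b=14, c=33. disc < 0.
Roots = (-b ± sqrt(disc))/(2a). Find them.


disc = 14^2 - 4*3*33 = 196 - 396 = -200
sqrt(|disc|) = sqrt(200) = 14.1421
Real part = -14/(2*3) = -2.3333
Imag part = 14.1421/(2*3) = 2.3570

-2.3333 ± 2.3570i


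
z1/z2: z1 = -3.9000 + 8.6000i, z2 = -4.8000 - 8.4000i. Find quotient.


Conjugate of z2 = -4.8000 + 8.4000i
Numerator: (-3.9000 + 8.6000i)(-4.8000 + 8.4000i) = -53.5200 - 74.0400i
Denominator: (-4.8)^2 + (-8.4)^2 = 93.6
Result = (-53.5200 - 74.0400i)/93.6

-0.5718 - 0.7910i


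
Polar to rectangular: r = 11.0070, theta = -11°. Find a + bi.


a = 11.0070*cos(-11°) = 11.0070*0.98163 = 10.8048
b = 11.0070*sin(-11°) = 11.0070*(-0.19081) = -2.1002

10.8048 - 2.1002i


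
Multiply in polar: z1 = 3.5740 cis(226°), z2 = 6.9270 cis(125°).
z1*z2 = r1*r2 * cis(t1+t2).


r = 3.5740 * 6.9270 = 24.7571
theta = 226° + 125° = 351° = 351° (mod 360)

24.7571 cis(351°)


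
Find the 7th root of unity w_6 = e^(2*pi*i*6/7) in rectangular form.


Angle = 360*6/7 = 308.5714°
a = cos(308.5714°) = 0.6235
b = sin(308.5714°) = -0.7818

0.6235 - 0.7818i


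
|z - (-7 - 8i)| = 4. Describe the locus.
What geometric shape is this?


|z - z0| = r is a circle with center z0 and radius r.
Center = (-7, -8), radius = 4

Circle with center (-7, -8) and radius 4


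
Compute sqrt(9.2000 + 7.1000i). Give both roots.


|z| = sqrt(84.64+50.41) = 11.6211
sqrt((|z|+a)/2) = sqrt((11.6211+9.2)/2) = sqrt(10.4106) = 3.2265
sqrt((|z|-a)/2) = sqrt((11.6211-9.2)/2) = sqrt(1.2106) = 1.1003

±(3.2265 + 1.1003i) i.e. 3.2265 + 1.1003i and -3.2265 - 1.1003i


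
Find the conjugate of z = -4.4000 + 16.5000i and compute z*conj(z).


z_bar = -4.4000 - 16.5000i
z*z_bar = (-4.4)^2 + 16.5^2 = 19.36 + 272.25 = 291.61

z_bar = -4.4000 - 16.5000i, z*z_bar = 291.61


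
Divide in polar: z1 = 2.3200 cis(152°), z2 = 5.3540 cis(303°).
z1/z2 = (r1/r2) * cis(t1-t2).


r = 2.3200 / 5.3540 = 0.4333
theta = 152° - 303° = -151° = 209° (mod 360)

0.4333 cis(209°)


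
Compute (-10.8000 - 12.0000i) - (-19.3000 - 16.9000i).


Real: -10.8 + 19.3 = 8.5
Imag: -12 + 16.9 = 4.9

8.5000 + 4.9000i


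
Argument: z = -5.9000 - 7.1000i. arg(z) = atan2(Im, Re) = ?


Re = -5.9, Im = -7.1
arg = atan2(-7.1, -5.9) = -129.7261 degrees

arg(z) = -129.7261 degrees


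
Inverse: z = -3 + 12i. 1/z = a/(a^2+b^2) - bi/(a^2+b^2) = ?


|z|^2 = 9+144 = 153
1/z = (-3 - 12i)/153

1/z = -0.0196 - 0.0784i


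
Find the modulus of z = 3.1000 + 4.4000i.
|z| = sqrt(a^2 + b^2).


|z| = sqrt(3.1^2 + 4.4^2) = sqrt(9.61 + 19.36) = sqrt(28.97) = 5.3824

|z| = 5.3824


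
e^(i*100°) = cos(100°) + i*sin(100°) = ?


cos(100°) = -0.1736
sin(100°) = 0.9848

e^(i*100°) = -0.1736 + 0.9848i


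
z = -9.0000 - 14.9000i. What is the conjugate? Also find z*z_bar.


z_bar = -9.0000 + 14.9000i
z*z_bar = (-9)^2 + (-14.9)^2 = 81 + 222.01 = 303.01

z_bar = -9.0000 + 14.9000i, z*z_bar = 303.01


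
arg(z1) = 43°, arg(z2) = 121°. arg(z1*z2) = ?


arg(z1*z2) = 43° + 121° = 164°
Normalized to (-180°, 180°]: 164°

164°


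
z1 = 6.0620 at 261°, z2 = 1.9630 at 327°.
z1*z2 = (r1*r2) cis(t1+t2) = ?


r = 6.0620 * 1.9630 = 11.8997
theta = 261° + 327° = 588° = 228° (mod 360)

11.8997 cis(228°)


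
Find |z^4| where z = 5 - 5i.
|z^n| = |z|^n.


|z| = sqrt(25+25) = sqrt(50) = 7.0711
|z^4| = |z|^4 = (sqrt(50))^4 = 50^2 = 2500

|z^4| = 2500


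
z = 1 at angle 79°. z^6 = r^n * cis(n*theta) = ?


r^6 = 1^6 = 1
n*theta = 6*79° = 474° = 114° (mod 360)
a = 1*cos(114°) = -0.4067
b = 1*sin(114°) = 0.9135

1 cis(114°) = -0.4067 + 0.9135i


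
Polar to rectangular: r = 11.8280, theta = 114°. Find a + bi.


a = 11.8280*cos(114°) = 11.8280*(-0.40674) = -4.8109
b = 11.8280*sin(114°) = 11.8280*0.913545 = 10.8054

-4.8109 + 10.8054i


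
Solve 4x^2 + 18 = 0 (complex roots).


disc = 0^2 - 4*4*18 = 0 - 288 = -288
sqrt(|disc|) = sqrt(288) = 16.9706
Real part = 0/(2*4) = 0
Imag part = 16.9706/(2*4) = 2.1213

0 ± 2.1213i


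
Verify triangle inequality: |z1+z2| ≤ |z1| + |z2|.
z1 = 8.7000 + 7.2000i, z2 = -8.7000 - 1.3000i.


|z1| = sqrt(8.7^2 + 7.2^2) = sqrt(127.53) = 11.2929
|z2| = sqrt((-8.7)^2 + (-1.3)^2) = sqrt(77.38) = 8.7966
z1+z2 = 5.9000i
|z1+z2| = sqrt(34.81) = 5.9000
|z1|+|z2| = 11.2929 + 8.7966 = 20.0895

|z1+z2| = 5.9000 ≤ |z1|+|z2| = 20.0895 (verified)


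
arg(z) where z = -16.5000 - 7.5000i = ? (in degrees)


Re = -16.5, Im = -7.5
arg = atan2(-7.5, -16.5) = -155.5560 degrees

arg(z) = -155.5560 degrees


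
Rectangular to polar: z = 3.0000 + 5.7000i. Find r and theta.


r = sqrt(9+32.49) = sqrt(41.49) = 6.4413
theta = atan2(5.7, 3) = 62.2415 degrees

r = 6.4413, theta = 62.2415 degrees


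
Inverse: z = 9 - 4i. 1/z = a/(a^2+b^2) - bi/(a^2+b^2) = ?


|z|^2 = 81+16 = 97
1/z = (9 + 4i)/97

1/z = 0.0928 + 0.0412i


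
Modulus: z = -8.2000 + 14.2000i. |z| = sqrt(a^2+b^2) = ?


|z| = sqrt((-8.2)^2 + 14.2^2) = sqrt(67.24 + 201.64) = sqrt(268.88) = 16.3976

|z| = 16.3976


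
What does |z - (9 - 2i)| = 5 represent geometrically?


|z - z0| = r is a circle with center z0 and radius r.
Center = (9, -2), radius = 5

Circle with center (9, -2) and radius 5


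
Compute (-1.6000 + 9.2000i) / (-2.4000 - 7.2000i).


Conjugate of z2 = -2.4000 + 7.2000i
Numerator: (-1.6000 + 9.2000i)(-2.4000 + 7.2000i) = -62.4000 - 33.6000i
Denominator: (-2.4)^2 + (-7.2)^2 = 57.6
Result = (-62.4000 - 33.6000i)/57.6

-1.0833 - 0.5833i


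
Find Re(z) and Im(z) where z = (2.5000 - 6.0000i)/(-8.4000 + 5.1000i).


Multiply by conjugate: (2.5000 - 6.0000i)(-8.4000 - 5.1000i) / ((-8.4)^2 + 5.1^2)
Numerator real = 2.5*(-8.4) - (6)*5.1 = -51.6
Numerator imag = -6*(-8.4) - 2.5*5.1 = 37.65
Denominator = 96.57
Re(z) = -51.6/96.57 = -0.5343
Im(z) = 37.65/96.57 = 0.3899

Re(z) = -0.5343, Im(z) = 0.3899


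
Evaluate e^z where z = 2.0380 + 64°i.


e^2.0380 = 7.6752
cos(64°) = 0.43837
sin(64°) = 0.8988
Real = 7.6752*0.43837 = 3.3646
Imag = 7.6752*0.8988 = 6.8985

3.3646 + 6.8985i


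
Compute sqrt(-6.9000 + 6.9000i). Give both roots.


|z| = sqrt(47.61+47.61) = 9.7581
sqrt((|z|+a)/2) = sqrt((9.7581+(-6.9))/2) = sqrt(1.4290) = 1.1954
sqrt((|z|-a)/2) = sqrt((9.7581-(-6.9))/2) = sqrt(8.3290) = 2.8860

±(1.1954 + 2.8860i) i.e. 1.1954 + 2.8860i and -1.1954 - 2.8860i


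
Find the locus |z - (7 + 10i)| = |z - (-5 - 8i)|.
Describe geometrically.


Equal distances means the locus is the perpendicular bisector of z1 and z2.
Midpoint = ((7+(-5))/2, (10+(-8))/2) = (1.0000, 1.0000)

Perpendicular bisector through (1.0000, 1.0000)


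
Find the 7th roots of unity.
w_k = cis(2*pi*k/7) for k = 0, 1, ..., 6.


The 7th roots of unity are cis(360k/7°) for k=0..6
Angle step = 360/7 = 51.4286°
Primitive root: cis(51.4286°)
Primitive root = 0.6235 + 0.7818i

7 roots at angles: 0°, 51.4286°, 102.8571°, 154.2857°, 205.7143°, 257.1429°, 308.5714°


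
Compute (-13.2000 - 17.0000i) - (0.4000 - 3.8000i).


Real: -13.2 - 0.4 = -13.6
Imag: -17 + 3.8 = -13.2

-13.6000 - 13.2000i


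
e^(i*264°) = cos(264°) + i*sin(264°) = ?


cos(264°) = -0.1045
sin(264°) = -0.9945

e^(i*264°) = -0.1045 - 0.9945i


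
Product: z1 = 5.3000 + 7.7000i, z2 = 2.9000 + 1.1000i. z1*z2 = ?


Real = 5.3*2.9 - 7.7*1.1 = 15.37 - 8.47 = 6.9
Imag = 5.3*1.1 + 2.9*7.7 = 5.83 + 22.33 = 28.16

6.9000 + 28.1600i


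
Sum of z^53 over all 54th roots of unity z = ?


The roots are w_k = w^k with w = e^(2*pi*i/54), and (w^k)^53 = (w^53)^k.
So S = 1 + u + u^2 + ... + u^(53) with u = w^53.
53 = 0*54 + 53, so 53 is not a multiple of 54: u = w^53 ≠ 1 (w is a primitive 54th root), while u^54 = (w^54)^53 = 1.
Geometric series: S = (1 - u^54)/(1 - u) = (1 - 1)/(1 - u) = 0

S = 0


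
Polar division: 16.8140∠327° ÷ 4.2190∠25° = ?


r = 16.8140 / 4.2190 = 3.9853
theta = 327° - 25° = 302° = 302° (mod 360)

3.9853 cis(302°)


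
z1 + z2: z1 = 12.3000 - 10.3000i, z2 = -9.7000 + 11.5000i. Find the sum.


Real: 12.3 - 9.7 = 2.6
Imag: -10.3 + 11.5 = 1.2

2.6000 + 1.2000i


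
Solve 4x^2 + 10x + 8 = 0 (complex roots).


disc = 10^2 - 4*4*8 = 100 - 128 = -28
sqrt(|disc|) = sqrt(28) = 5.2915
Real part = -10/(2*4) = -1.2500
Imag part = 5.2915/(2*4) = 0.6614

-1.2500 ± 0.6614i


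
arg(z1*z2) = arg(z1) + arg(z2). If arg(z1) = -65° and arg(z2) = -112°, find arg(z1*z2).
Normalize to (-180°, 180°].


arg(z1*z2) = -65° - 112° = -177°
Normalized to (-180°, 180°]: -177°

-177°


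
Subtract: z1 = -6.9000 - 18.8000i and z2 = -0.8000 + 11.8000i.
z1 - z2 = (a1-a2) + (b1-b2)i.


Real: -6.9 + 0.8 = -6.1
Imag: -18.8 - 11.8 = -30.6

-6.1000 - 30.6000i


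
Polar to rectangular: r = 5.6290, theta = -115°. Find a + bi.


a = 5.6290*cos(-115°) = 5.6290*(-0.42262) = -2.3789
b = 5.6290*sin(-115°) = 5.6290*(-0.9063) = -5.1016

-2.3789 - 5.1016i


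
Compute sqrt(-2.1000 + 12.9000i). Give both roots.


|z| = sqrt(4.41+166.41) = 13.0698
sqrt((|z|+a)/2) = sqrt((13.0698+(-2.1))/2) = sqrt(5.4849) = 2.3420
sqrt((|z|-a)/2) = sqrt((13.0698-(-2.1))/2) = sqrt(7.5849) = 2.7541

±(2.3420 + 2.7541i) i.e. 2.3420 + 2.7541i and -2.3420 - 2.7541i


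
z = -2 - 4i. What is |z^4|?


|z| = sqrt(4+16) = sqrt(20) = 4.4721
|z^4| = |z|^4 = (sqrt(20))^4 = 20^2 = 400

|z^4| = 400


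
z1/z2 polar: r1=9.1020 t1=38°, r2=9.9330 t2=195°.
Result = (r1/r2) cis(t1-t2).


r = 9.1020 / 9.9330 = 0.9163
theta = 38° - 195° = -157° = 203° (mod 360)

0.9163 cis(203°)


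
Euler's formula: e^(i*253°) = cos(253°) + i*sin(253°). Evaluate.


cos(253°) = -0.2924
sin(253°) = -0.9563

e^(i*253°) = -0.2924 - 0.9563i


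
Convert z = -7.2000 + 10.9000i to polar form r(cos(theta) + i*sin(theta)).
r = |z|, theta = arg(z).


r = sqrt(51.84+118.81) = sqrt(170.65) = 13.0633
theta = atan2(10.9, -7.2) = 123.4468 degrees

r = 13.0633, theta = 123.4468 degrees


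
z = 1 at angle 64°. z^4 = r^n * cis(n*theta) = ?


r^4 = 1^4 = 1
n*theta = 4*64° = 256° = 256° (mod 360)
a = 1*cos(256°) = -0.2419
b = 1*sin(256°) = -0.9703

1 cis(256°) = -0.2419 - 0.9703i


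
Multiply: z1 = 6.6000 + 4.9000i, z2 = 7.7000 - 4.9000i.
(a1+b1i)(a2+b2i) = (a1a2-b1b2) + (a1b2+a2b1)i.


Real = 6.6*7.7 - 4.9*(-4.9) = 50.82 - (-24.01) = 74.83
Imag = 6.6*(-4.9) + 7.7*4.9 = -32.34 + 37.73 = 5.39

74.8300 + 5.3900i


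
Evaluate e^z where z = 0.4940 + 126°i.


e^0.4940 = 1.6389
cos(126°) = -0.5878
sin(126°) = 0.809
Real = 1.6389*(-0.5878) = -0.9633
Imag = 1.6389*0.809 = 1.3259

-0.9633 + 1.3259i


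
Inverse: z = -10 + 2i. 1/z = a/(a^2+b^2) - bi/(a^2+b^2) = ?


|z|^2 = 100+4 = 104
1/z = (-10 - 2i)/104

1/z = -0.0962 - 0.0192i


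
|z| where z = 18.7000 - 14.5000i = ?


|z| = sqrt(18.7^2 + (-14.5)^2) = sqrt(349.69 + 210.25) = sqrt(559.94) = 23.6631

|z| = 23.6631


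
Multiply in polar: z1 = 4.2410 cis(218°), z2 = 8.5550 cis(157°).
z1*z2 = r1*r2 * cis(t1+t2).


r = 4.2410 * 8.5550 = 36.2818
theta = 218° + 157° = 375° = 15° (mod 360)

36.2818 cis(15°)


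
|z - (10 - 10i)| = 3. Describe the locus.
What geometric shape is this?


|z - z0| = r is a circle with center z0 and radius r.
Center = (10, -10), radius = 3

Circle with center (10, -10) and radius 3


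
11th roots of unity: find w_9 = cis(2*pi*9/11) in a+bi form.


Angle = 360*9/11 = 294.5455°
a = cos(294.5455°) = 0.4154
b = sin(294.5455°) = -0.9096

0.4154 - 0.9096i


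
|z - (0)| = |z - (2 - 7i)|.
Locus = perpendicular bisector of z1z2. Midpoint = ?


Equal distances means the locus is the perpendicular bisector of z1 and z2.
Midpoint = ((0+2)/2, (0+(-7))/2) = (1.0000, -3.5000)

Perpendicular bisector through (1.0000, -3.5000)


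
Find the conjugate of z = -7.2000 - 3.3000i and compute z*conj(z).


z_bar = -7.2000 + 3.3000i
z*z_bar = (-7.2)^2 + (-3.3)^2 = 51.84 + 10.89 = 62.73

z_bar = -7.2000 + 3.3000i, z*z_bar = 62.73


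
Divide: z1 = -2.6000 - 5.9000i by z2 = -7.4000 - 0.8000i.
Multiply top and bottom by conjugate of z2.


Conjugate of z2 = -7.4000 + 0.8000i
Numerator: (-2.6000 - 5.9000i)(-7.4000 + 0.8000i) = 23.9600 + 41.5800i
Denominator: (-7.4)^2 + (-0.8)^2 = 55.4
Result = (23.9600 + 41.5800i)/55.4

0.4325 + 0.7505i


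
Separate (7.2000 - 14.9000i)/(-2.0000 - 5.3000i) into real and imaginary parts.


Multiply by conjugate: (7.2000 - 14.9000i)(-2.0000 + 5.3000i) / ((-2)^2 + (-5.3)^2)
Numerator real = 7.2*(-2) - (14.9)*(-5.3) = 64.57
Numerator imag = -14.9*(-2) - 7.2*(-5.3) = 67.96
Denominator = 32.09
Re(z) = 64.57/32.09 = 2.0122
Im(z) = 67.96/32.09 = 2.1178

Re(z) = 2.0122, Im(z) = 2.1178


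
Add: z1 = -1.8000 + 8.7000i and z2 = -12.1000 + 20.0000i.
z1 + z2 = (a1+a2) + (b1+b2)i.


Real: -1.8 - 12.1 = -13.9
Imag: 8.7 + 20 = 28.7

-13.9000 + 28.7000i


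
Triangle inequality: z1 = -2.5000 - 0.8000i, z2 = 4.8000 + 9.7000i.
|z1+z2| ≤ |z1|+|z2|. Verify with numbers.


|z1| = sqrt((-2.5)^2 + (-0.8)^2) = sqrt(6.89) = 2.6249
|z2| = sqrt(4.8^2 + 9.7^2) = sqrt(117.13) = 10.8227
z1+z2 = 2.3000 + 8.9000i
|z1+z2| = sqrt(84.5) = 9.1924
|z1|+|z2| = 2.6249 + 10.8227 = 13.4476

|z1+z2| = 9.1924 ≤ |z1|+|z2| = 13.4476 (verified)


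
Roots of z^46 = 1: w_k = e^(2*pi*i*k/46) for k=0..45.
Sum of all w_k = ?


The sum of all 46th roots of unity is 0.
Geometric series: (1 - w^46)/(1 - w) = (1-1)/(1-w) = 0 since w^46 = 1, w ≠ 1.
Alternatively: coefficient of z^45 in z^46 - 1 is 0.

0


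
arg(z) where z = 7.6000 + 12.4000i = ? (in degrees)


Re = 7.6, Im = 12.4
arg = atan2(12.4, 7.6) = 58.4957 degrees

arg(z) = 58.4957 degrees


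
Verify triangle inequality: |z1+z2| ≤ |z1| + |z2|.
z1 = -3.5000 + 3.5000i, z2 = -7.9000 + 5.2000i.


|z1| = sqrt((-3.5)^2 + 3.5^2) = sqrt(24.5) = 4.9497
|z2| = sqrt((-7.9)^2 + 5.2^2) = sqrt(89.45) = 9.4578
z1+z2 = -11.4000 + 8.7000i
|z1+z2| = sqrt(205.65) = 14.3405
|z1|+|z2| = 4.9497 + 9.4578 = 14.4075

|z1+z2| = 14.3405 ≤ |z1|+|z2| = 14.4075 (verified)


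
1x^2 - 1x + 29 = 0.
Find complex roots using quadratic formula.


disc = (-1)^2 - 4*1*29 = 1 - 116 = -115
sqrt(|disc|) = sqrt(115) = 10.7238
Real part = 1/(2*1) = 0.5000
Imag part = 10.7238/(2*1) = 5.3619

0.5000 ± 5.3619i


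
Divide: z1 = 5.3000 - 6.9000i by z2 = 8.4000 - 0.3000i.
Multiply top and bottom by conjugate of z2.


Conjugate of z2 = 8.4000 + 0.3000i
Numerator: (5.3000 - 6.9000i)(8.4000 + 0.3000i) = 46.5900 - 56.3700i
Denominator: 8.4^2 + (-0.3)^2 = 70.65
Result = (46.5900 - 56.3700i)/70.65

0.6594 - 0.7979i


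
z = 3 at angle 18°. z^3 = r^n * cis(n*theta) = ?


r^3 = 3^3 = 27
n*theta = 3*18° = 54° = 54° (mod 360)
a = 27*cos(54°) = 15.8702
b = 27*sin(54°) = 21.8435

27 cis(54°) = 15.8702 + 21.8435i


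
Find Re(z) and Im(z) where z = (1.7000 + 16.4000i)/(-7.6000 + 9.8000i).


Multiply by conjugate: (1.7000 + 16.4000i)(-7.6000 - 9.8000i) / ((-7.6)^2 + 9.8^2)
Numerator real = 1.7*(-7.6) + 16.4*9.8 = 147.8
Numerator imag = 16.4*(-7.6) - 1.7*9.8 = -141.3
Denominator = 153.8
Re(z) = 147.8/153.8 = 0.9610
Im(z) = -141.3/153.8 = -0.9187

Re(z) = 0.9610, Im(z) = -0.9187


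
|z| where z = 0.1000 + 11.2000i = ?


|z| = sqrt(0.1^2 + 11.2^2) = sqrt(0.01 + 125.44) = sqrt(125.45) = 11.2004

|z| = 11.2004


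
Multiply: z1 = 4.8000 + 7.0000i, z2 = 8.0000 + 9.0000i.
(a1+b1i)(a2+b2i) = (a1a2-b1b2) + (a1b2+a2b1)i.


Real = 4.8*8 - 7*9 = 38.4 - 63 = -24.6
Imag = 4.8*9 + 8*7 = 43.2 + 56 = 99.2

-24.6000 + 99.2000i


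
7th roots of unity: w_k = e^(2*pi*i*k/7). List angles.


The 7th roots of unity are cis(360k/7°) for k=0..6
Angle step = 360/7 = 51.4286°
Primitive root: cis(51.4286°)
Primitive root = 0.6235 + 0.7818i

7 roots at angles: 0°, 51.4286°, 102.8571°, 154.2857°, 205.7143°, 257.1429°, 308.5714°


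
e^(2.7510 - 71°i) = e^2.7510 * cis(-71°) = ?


e^2.7510 = 15.6583
cos(-71°) = 0.325568
sin(-71°) = -0.94552
Real = 15.6583*0.325568 = 5.0978
Imag = 15.6583*(-0.94552) = -14.8052

5.0978 - 14.8052i


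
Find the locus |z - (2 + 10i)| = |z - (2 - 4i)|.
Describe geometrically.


Equal distances means the locus is the perpendicular bisector of z1 and z2.
Midpoint = ((2+2)/2, (10+(-4))/2) = (2.0000, 3.0000)

Perpendicular bisector through (2.0000, 3.0000)


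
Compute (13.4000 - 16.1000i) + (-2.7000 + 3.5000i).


Real: 13.4 - 2.7 = 10.7
Imag: -16.1 + 3.5 = -12.6

10.7000 - 12.6000i


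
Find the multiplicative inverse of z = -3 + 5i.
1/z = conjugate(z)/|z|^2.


|z|^2 = 9+25 = 34
1/z = (-3 - 5i)/34

1/z = -0.0882 - 0.1471i


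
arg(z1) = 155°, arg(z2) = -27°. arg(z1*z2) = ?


arg(z1*z2) = 155° - 27° = 128°
Normalized to (-180°, 180°]: 128°

128°


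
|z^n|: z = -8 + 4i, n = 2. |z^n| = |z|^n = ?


|z| = sqrt(64+16) = sqrt(80) = 8.9443
|z^2| = |z|^2 = (sqrt(80))^2 = 80

|z^2| = 80


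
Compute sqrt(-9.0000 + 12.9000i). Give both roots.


|z| = sqrt(81+166.41) = 15.7293
sqrt((|z|+a)/2) = sqrt((15.7293+(-9))/2) = sqrt(3.3646) = 1.8343
sqrt((|z|-a)/2) = sqrt((15.7293-(-9))/2) = sqrt(12.3646) = 3.5163

±(1.8343 + 3.5163i) i.e. 1.8343 + 3.5163i and -1.8343 - 3.5163i


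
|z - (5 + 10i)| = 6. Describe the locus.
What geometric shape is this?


|z - z0| = r is a circle with center z0 and radius r.
Center = (5, 10), radius = 6

Circle with center (5, 10) and radius 6


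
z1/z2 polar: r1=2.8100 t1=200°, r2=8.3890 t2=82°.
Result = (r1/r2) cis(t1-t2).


r = 2.8100 / 8.3890 = 0.3350
theta = 200° - 82° = 118° = 118° (mod 360)

0.3350 cis(118°)


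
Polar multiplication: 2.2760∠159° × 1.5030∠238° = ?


r = 2.2760 * 1.5030 = 3.4208
theta = 159° + 238° = 397° = 37° (mod 360)

3.4208 cis(37°)


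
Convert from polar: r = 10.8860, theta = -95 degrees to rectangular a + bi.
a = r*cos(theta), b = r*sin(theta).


a = 10.8860*cos(-95°) = 10.8860*(-0.08716) = -0.9488
b = 10.8860*sin(-95°) = 10.8860*(-0.9962) = -10.8446

-0.9488 - 10.8446i


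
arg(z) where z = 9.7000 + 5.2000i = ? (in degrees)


Re = 9.7, Im = 5.2
arg = atan2(5.2, 9.7) = 28.1950 degrees

arg(z) = 28.1950 degrees


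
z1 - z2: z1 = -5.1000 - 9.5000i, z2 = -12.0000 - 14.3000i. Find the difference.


Real: -5.1 + 12 = 6.9
Imag: -9.5 + 14.3 = 4.8

6.9000 + 4.8000i


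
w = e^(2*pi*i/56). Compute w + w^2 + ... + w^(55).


With w = e^(2*pi*i/56), all 56 of the 56th roots of unity w^0 = 1, w, ..., w^(55) sum to 0: 1 + w + ... + w^(55) = (1 - w^56)/(1 - w) = 0 since w^56 = 1, w ≠ 1.
Removing the root 1: w + w^2 + ... + w^(55) = 0 - 1 = -1

Sum = -1


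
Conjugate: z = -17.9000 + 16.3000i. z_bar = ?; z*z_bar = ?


z_bar = -17.9000 - 16.3000i
z*z_bar = (-17.9)^2 + 16.3^2 = 320.41 + 265.69 = 586.1

z_bar = -17.9000 - 16.3000i, z*z_bar = 586.1


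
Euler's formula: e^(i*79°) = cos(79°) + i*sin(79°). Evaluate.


cos(79°) = 0.1908
sin(79°) = 0.9816

e^(i*79°) = 0.1908 + 0.9816i


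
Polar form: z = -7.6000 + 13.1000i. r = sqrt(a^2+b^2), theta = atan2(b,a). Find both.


r = sqrt(57.76+171.61) = sqrt(229.37) = 15.1450
theta = atan2(13.1, -7.6) = 120.1203 degrees

r = 15.1450, theta = 120.1203 degrees


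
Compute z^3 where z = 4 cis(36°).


r^3 = 4^3 = 64
n*theta = 3*36° = 108° = 108° (mod 360)
a = 64*cos(108°) = -19.7771
b = 64*sin(108°) = 60.8676

64 cis(108°) = -19.7771 + 60.8676i


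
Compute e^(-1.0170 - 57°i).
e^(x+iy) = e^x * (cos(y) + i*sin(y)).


e^-1.0170 = 0.3617
cos(-57°) = 0.5446
sin(-57°) = -0.83867
Real = 0.3617*0.5446 = 0.1970
Imag = 0.3617*(-0.83867) = -0.3033

0.1970 - 0.3033i


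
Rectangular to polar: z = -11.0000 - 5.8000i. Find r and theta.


r = sqrt(121+33.64) = sqrt(154.64) = 12.4354
theta = atan2(-5.8, -11) = -152.1985 degrees

r = 12.4354, theta = -152.1985 degrees


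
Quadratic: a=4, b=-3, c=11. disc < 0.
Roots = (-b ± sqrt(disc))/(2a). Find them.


disc = (-3)^2 - 4*4*11 = 9 - 176 = -167
sqrt(|disc|) = sqrt(167) = 12.9228
Real part = 3/(2*4) = 0.3750
Imag part = 12.9228/(2*4) = 1.6154

0.3750 ± 1.6154i


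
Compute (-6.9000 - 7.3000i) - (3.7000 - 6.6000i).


Real: -6.9 - 3.7 = -10.6
Imag: -7.3 + 6.6 = -0.7

-10.6000 - 0.7000i


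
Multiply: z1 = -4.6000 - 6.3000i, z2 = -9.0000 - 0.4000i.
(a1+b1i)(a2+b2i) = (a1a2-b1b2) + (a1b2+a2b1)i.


Real = -4.6*(-9) - (-6.3)*(-0.4) = 41.4 - 2.52 = 38.88
Imag = -4.6*(-0.4) - (9)*(-6.3) = 1.84 + 56.7 = 58.54

38.8800 + 58.5400i


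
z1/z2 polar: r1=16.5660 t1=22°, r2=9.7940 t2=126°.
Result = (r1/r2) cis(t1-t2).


r = 16.5660 / 9.7940 = 1.6914
theta = 22° - 126° = -104° = 256° (mod 360)

1.6914 cis(256°)


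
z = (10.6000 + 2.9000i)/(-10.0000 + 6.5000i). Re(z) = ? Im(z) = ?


Multiply by conjugate: (10.6000 + 2.9000i)(-10.0000 - 6.5000i) / ((-10)^2 + 6.5^2)
Numerator real = 10.6*(-10) + 2.9*6.5 = -87.15
Numerator imag = 2.9*(-10) - 10.6*6.5 = -97.9
Denominator = 142.25
Re(z) = -87.15/142.25 = -0.6127
Im(z) = -97.9/142.25 = -0.6882

Re(z) = -0.6127, Im(z) = -0.6882


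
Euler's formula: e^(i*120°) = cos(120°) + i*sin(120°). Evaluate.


cos(120°) = -0.5000
sin(120°) = 0.8660

e^(i*120°) = -0.5000 + 0.8660i


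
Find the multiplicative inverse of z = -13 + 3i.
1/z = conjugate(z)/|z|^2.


|z|^2 = 169+9 = 178
1/z = (-13 - 3i)/178

1/z = -0.0730 - 0.0169i


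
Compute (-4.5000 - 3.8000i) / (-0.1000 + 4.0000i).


Conjugate of z2 = -0.1000 - 4.0000i
Numerator: (-4.5000 - 3.8000i)(-0.1000 - 4.0000i) = -14.7500 + 18.3800i
Denominator: (-0.1)^2 + 4^2 = 16.01
Result = (-14.7500 + 18.3800i)/16.01

-0.9213 + 1.1480i


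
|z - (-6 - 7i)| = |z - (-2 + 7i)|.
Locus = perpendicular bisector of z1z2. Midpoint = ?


Equal distances means the locus is the perpendicular bisector of z1 and z2.
Midpoint = ((-6+(-2))/2, (-7+7)/2) = (-4.0000, 0)

Perpendicular bisector through (-4.0000, 0)


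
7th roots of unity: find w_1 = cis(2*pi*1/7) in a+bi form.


Angle = 360*1/7 = 51.4286°
a = cos(51.4286°) = 0.6235
b = sin(51.4286°) = 0.7818

0.6235 + 0.7818i


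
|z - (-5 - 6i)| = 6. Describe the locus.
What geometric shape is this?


|z - z0| = r is a circle with center z0 and radius r.
Center = (-5, -6), radius = 6

Circle with center (-5, -6) and radius 6


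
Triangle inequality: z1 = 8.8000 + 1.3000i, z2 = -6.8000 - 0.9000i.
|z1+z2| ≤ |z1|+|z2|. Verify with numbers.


|z1| = sqrt(8.8^2 + 1.3^2) = sqrt(79.13) = 8.8955
|z2| = sqrt((-6.8)^2 + (-0.9)^2) = sqrt(47.05) = 6.8593
z1+z2 = 2.0000 + 0.4000i
|z1+z2| = sqrt(4.16) = 2.0396
|z1|+|z2| = 8.8955 + 6.8593 = 15.7548

|z1+z2| = 2.0396 ≤ |z1|+|z2| = 15.7548 (verified)


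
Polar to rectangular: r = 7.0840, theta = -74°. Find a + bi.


a = 7.0840*cos(-74°) = 7.0840*0.27564 = 1.9526
b = 7.0840*sin(-74°) = 7.0840*(-0.96126) = -6.8096

1.9526 - 6.8096i


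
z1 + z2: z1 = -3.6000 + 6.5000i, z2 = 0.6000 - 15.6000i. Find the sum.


Real: -3.6 + 0.6 = -3
Imag: 6.5 - 15.6 = -9.1

-3.0000 - 9.1000i


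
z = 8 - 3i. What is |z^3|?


|z| = sqrt(64+9) = sqrt(73) = 8.5440
|z^3| = |z|^3 = (sqrt(73))^3 = 73*sqrt(73)

|z^3| = 73*sqrt(73) ≈ 623.7123


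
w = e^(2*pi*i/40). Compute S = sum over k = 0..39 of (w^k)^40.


The roots are w_k = w^k with w = e^(2*pi*i/40), and (w^k)^40 = (w^40)^k.
So S = 1 + u + u^2 + ... + u^(39) with u = w^40.
40 = 1*40 + 0, so 40 is a multiple of 40 and u = (w^40)^1 = 1.
Every one of the 40 terms equals 1: S = 40

S = 40


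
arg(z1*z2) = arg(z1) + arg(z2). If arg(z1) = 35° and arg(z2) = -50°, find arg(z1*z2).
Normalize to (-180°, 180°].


arg(z1*z2) = 35° - 50° = -15°
Normalized to (-180°, 180°]: -15°

-15°


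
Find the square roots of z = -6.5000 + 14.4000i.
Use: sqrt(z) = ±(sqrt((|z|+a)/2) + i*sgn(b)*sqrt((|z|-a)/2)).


|z| = sqrt(42.25+207.36) = 15.7991
sqrt((|z|+a)/2) = sqrt((15.7991+(-6.5))/2) = sqrt(4.6495) = 2.1563
sqrt((|z|-a)/2) = sqrt((15.7991-(-6.5))/2) = sqrt(11.1495) = 3.3391

±(2.1563 + 3.3391i) i.e. 2.1563 + 3.3391i and -2.1563 - 3.3391i


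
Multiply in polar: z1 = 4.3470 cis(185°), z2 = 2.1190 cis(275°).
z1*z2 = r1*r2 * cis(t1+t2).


r = 4.3470 * 2.1190 = 9.2113
theta = 185° + 275° = 460° = 100° (mod 360)

9.2113 cis(100°)


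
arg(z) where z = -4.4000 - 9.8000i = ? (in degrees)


Re = -4.4, Im = -9.8
arg = atan2(-9.8, -4.4) = -114.1791 degrees

arg(z) = -114.1791 degrees
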